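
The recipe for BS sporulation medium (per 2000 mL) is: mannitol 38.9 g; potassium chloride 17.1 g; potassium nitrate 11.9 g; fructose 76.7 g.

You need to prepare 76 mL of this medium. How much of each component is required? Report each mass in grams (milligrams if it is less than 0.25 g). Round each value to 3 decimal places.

Ratio of target to recipe volume: 76 / 2000 = 0.038.
mannitol: 38.9 g × (76 mL / 2000 mL) = 1.478 g
potassium chloride: 17.1 g × (76 mL / 2000 mL) = 0.650 g
potassium nitrate: 11.9 g × (76 mL / 2000 mL) = 0.452 g
fructose: 76.7 g × (76 mL / 2000 mL) = 2.915 g

mannitol 1.478 g; potassium chloride 0.650 g; potassium nitrate 0.452 g; fructose 2.915 g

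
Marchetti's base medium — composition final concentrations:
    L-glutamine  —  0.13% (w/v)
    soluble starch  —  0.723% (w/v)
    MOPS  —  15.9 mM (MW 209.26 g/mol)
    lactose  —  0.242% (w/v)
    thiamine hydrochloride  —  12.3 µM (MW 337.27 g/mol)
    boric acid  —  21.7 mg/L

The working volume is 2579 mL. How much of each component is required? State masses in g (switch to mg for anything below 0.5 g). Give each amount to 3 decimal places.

Working volume: 2579 mL = 2.579 L.
L-glutamine: 0.13 g per 100 mL × 2579 mL ÷ 100 = 3.353 g
soluble starch: 0.723 g per 100 mL × 2579 mL ÷ 100 = 18.646 g
MOPS: 15.9 mmol/L × 209.26 g/mol × 2.579 L ÷ 1000 = 8.581 g
lactose: 0.242% w/v = 2.42 g/L → 2.42 × 2.579 L = 6.241 g
thiamine hydrochloride: 12.3 µmol/L × 337.27 g/mol × 2.579 L ÷ 1000 = 10.699 mg
boric acid: 21.7 mg/L × 2.579 L = 55.964 mg

L-glutamine 3.353 g; soluble starch 18.646 g; MOPS 8.581 g; lactose 6.241 g; thiamine hydrochloride 10.699 mg; boric acid 55.964 mg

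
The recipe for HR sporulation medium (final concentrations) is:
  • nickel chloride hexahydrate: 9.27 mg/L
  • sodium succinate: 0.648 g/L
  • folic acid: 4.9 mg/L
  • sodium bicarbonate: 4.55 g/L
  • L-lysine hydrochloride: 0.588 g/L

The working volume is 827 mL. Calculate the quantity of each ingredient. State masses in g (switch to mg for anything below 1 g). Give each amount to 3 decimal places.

nickel chloride hexahydrate 7.666 mg; sodium succinate 535.896 mg; folic acid 4.052 mg; sodium bicarbonate 3.763 g; L-lysine hydrochloride 486.276 mg

Scale factor relative to 1 L: 0.827.
nickel chloride hexahydrate: 9.27 mg/L × 0.827 L = 7.666 mg
sodium succinate: 0.648 g/L × 0.827 L = 0.535896 g = 535.896 mg
folic acid: 4.9 mg/L × 0.827 L = 4.052 mg
sodium bicarbonate: 4.55 g/L × 0.827 L = 3.763 g
L-lysine hydrochloride: 0.588 g/L × 0.827 L = 0.486276 g = 486.276 mg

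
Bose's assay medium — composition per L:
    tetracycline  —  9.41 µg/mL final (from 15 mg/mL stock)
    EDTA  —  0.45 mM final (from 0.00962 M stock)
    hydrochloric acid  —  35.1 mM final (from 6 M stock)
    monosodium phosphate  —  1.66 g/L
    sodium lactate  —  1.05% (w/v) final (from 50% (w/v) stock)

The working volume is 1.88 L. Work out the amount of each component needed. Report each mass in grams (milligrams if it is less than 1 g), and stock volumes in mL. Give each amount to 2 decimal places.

tetracycline 1.18 mL; EDTA 87.94 mL; hydrochloric acid 11.00 mL; monosodium phosphate 3.12 g; sodium lactate 39.48 mL

Scale factor relative to 1 L: 1.88.
tetracycline: dilute stock: 9.41 µg/mL × 1880 mL ÷ 15000 µg/mL = 1.18 mL
EDTA: C1V1 = C2V2 → 0.45 mM × 1880 mL ÷ 9.62 mM = 87.94 mL
hydrochloric acid: V = C2·V2/C1 = 35.1 mM × 1880 mL ÷ 6000 mM = 11.00 mL
monosodium phosphate: 1.66 g/L × 1.88 L = 3.12 g
sodium lactate: dilute stock: 1.05% ÷ 50% × 1880 mL = 39.48 mL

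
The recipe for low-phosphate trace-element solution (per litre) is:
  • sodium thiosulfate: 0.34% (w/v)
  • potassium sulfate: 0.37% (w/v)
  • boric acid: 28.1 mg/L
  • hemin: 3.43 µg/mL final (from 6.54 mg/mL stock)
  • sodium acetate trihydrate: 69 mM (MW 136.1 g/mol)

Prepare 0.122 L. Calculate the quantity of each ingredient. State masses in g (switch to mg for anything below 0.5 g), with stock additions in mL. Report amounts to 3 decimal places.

sodium thiosulfate 414.800 mg; potassium sulfate 451.400 mg; boric acid 3.428 mg; hemin 0.064 mL; sodium acetate trihydrate 1.146 g

Working volume: 0.122 L.
sodium thiosulfate: 0.34 g per 100 mL × 122 mL ÷ 100 = 0.4148 g = 414.800 mg
potassium sulfate: 0.37 g per 100 mL × 122 mL ÷ 100 = 0.4514 g = 451.400 mg
boric acid: 28.1 mg/L × 0.122 L = 3.428 mg
hemin: V = C2·V2/C1 = 3.43 µg/mL × 122 mL ÷ 6540 µg/mL = 0.064 mL
sodium acetate trihydrate: 69 mmol/L × 136.1 g/mol × 0.122 L ÷ 1000 = 1.146 g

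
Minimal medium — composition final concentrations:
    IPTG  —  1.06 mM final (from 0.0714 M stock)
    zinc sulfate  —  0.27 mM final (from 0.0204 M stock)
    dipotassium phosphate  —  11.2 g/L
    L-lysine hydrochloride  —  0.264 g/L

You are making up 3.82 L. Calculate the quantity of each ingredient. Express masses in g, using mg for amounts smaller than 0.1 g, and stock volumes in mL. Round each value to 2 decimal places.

IPTG 56.71 mL; zinc sulfate 50.56 mL; dipotassium phosphate 42.78 g; L-lysine hydrochloride 1.01 g

Working volume: 3.82 L.
IPTG: C1V1 = C2V2 → 1.06 mM × 3820 mL ÷ 71.4 mM = 56.71 mL
zinc sulfate: dilute stock: 0.27 mM × 3820 mL ÷ 20.4 mM = 50.56 mL
dipotassium phosphate: 11.2 g/L × 3.82 L = 42.78 g
L-lysine hydrochloride: 0.264 g/L × 3.82 L = 1.01 g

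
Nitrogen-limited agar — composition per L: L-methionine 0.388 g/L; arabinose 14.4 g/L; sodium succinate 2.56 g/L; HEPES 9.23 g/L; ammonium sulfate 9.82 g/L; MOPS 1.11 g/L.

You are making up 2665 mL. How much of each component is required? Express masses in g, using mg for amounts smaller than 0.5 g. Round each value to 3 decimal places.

Scale factor relative to 1 L: 2.665.
L-methionine: 0.388 g/L × 2.665 L = 1.034 g
arabinose: 14.4 g/L × 2.665 L = 38.376 g
sodium succinate: 2.56 g/L × 2.665 L = 6.822 g
HEPES: 9.23 g/L × 2.665 L = 24.598 g
ammonium sulfate: 9.82 g/L × 2.665 L = 26.170 g
MOPS: 1.11 g/L × 2.665 L = 2.958 g

L-methionine 1.034 g; arabinose 38.376 g; sodium succinate 6.822 g; HEPES 24.598 g; ammonium sulfate 26.170 g; MOPS 2.958 g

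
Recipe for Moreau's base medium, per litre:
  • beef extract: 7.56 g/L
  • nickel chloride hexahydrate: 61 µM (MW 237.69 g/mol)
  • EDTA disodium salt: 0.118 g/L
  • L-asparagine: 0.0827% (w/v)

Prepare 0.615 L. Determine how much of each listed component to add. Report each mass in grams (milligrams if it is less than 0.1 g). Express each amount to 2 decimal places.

Working volume: 0.615 L.
beef extract: 7.56 g/L × 0.615 L = 4.65 g
nickel chloride hexahydrate: 61 µmol/L × 237.69 g/mol × 0.615 L ÷ 1000 = 8.92 mg
EDTA disodium salt: 0.118 g/L × 0.615 L = 0.07257 g = 72.57 mg
L-asparagine: 0.0827% w/v = 0.827 g/L → 0.827 × 0.615 L = 0.51 g

beef extract 4.65 g; nickel chloride hexahydrate 8.92 mg; EDTA disodium salt 72.57 mg; L-asparagine 0.51 g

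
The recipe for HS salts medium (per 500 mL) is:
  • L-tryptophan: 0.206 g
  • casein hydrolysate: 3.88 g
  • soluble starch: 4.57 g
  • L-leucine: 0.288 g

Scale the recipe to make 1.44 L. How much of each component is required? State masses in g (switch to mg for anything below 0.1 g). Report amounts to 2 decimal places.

Ratio of target to recipe volume: 1440 / 500 = 2.88.
L-tryptophan: 0.206 g × (1440 mL / 500 mL) = 0.59 g
casein hydrolysate: 3.88 g × (1440 mL / 500 mL) = 11.17 g
soluble starch: 4.57 g × (1440 mL / 500 mL) = 13.16 g
L-leucine: 0.288 g × (1440 mL / 500 mL) = 0.83 g

L-tryptophan 0.59 g; casein hydrolysate 11.17 g; soluble starch 13.16 g; L-leucine 0.83 g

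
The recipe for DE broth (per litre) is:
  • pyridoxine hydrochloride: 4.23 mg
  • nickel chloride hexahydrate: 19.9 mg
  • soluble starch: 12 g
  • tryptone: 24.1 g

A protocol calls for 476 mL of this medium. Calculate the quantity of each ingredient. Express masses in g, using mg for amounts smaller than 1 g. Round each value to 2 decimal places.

Ratio of target to recipe volume: 476 / 1000 = 0.476.
pyridoxine hydrochloride: 4.23 mg × (476 mL / 1000 mL) = 2.01 mg
nickel chloride hexahydrate: 19.9 mg × (476 mL / 1000 mL) = 9.47 mg
soluble starch: 12 g × (476 mL / 1000 mL) = 5.71 g
tryptone: 24.1 g × (476 mL / 1000 mL) = 11.47 g

pyridoxine hydrochloride 2.01 mg; nickel chloride hexahydrate 9.47 mg; soluble starch 5.71 g; tryptone 11.47 g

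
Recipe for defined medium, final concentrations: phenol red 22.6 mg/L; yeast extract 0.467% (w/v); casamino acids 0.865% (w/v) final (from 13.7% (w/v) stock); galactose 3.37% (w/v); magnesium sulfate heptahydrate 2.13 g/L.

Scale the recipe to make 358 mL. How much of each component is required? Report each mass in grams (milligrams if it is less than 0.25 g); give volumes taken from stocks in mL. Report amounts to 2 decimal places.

phenol red 8.09 mg; yeast extract 1.67 g; casamino acids 22.60 mL; galactose 12.06 g; magnesium sulfate heptahydrate 0.76 g

Target volume = 358 mL = 0.358 L.
phenol red: 22.6 mg/L × 0.358 L = 8.09 mg
yeast extract: 0.467 g per 100 mL × 358 mL ÷ 100 = 1.67 g
casamino acids: V = C2·V2/C1 = 0.865% ÷ 13.7% × 358 mL = 22.60 mL
galactose: 3.37% w/v = 33.7 g/L → 33.7 × 0.358 L = 12.06 g
magnesium sulfate heptahydrate: 2.13 g/L × 0.358 L = 0.76 g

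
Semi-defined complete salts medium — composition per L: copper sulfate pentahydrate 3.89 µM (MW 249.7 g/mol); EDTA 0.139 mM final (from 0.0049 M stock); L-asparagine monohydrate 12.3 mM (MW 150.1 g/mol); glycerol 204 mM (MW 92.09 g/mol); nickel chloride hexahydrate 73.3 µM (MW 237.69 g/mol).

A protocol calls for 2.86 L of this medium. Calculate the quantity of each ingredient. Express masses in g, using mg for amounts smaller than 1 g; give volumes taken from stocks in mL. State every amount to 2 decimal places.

copper sulfate pentahydrate 2.78 mg; EDTA 81.13 mL; L-asparagine monohydrate 5.28 g; glycerol 53.73 g; nickel chloride hexahydrate 49.83 mg

Scale factor relative to 1 L: 2.86.
copper sulfate pentahydrate: 3.89 µmol/L × 249.7 g/mol × 2.86 L ÷ 1000 = 2.78 mg
EDTA: dilute stock: 0.139 mM × 2860 mL ÷ 4.9 mM = 81.13 mL
L-asparagine monohydrate: 12.3 mmol/L × 150.1 g/mol × 2.86 L ÷ 1000 = 5.28 g
glycerol: 204 mmol/L × 92.09 g/mol × 2.86 L ÷ 1000 = 53.73 g
nickel chloride hexahydrate: 73.3 µmol/L × 237.69 g/mol × 2.86 L ÷ 1000 = 49.83 mg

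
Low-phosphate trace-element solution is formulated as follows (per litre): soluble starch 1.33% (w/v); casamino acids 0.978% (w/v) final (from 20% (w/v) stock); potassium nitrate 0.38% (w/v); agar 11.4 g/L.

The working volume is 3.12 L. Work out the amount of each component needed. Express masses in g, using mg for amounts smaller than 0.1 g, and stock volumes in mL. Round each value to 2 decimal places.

Scale factor relative to 1 L: 3.12.
soluble starch: 1.33% w/v = 13.3 g/L → 13.3 × 3.12 L = 41.50 g
casamino acids: C1V1 = C2V2 → 0.978% ÷ 20% × 3120 mL = 152.57 mL
potassium nitrate: 0.38 g per 100 mL × 3120 mL ÷ 100 = 11.86 g
agar: 11.4 g/L × 3.12 L = 35.57 g

soluble starch 41.50 g; casamino acids 152.57 mL; potassium nitrate 11.86 g; agar 35.57 g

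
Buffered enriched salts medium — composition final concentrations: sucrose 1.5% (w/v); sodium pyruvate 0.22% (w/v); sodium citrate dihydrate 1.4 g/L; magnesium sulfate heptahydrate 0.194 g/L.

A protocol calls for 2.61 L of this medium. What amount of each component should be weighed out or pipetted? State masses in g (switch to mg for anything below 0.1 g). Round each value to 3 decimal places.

Working volume: 2.61 L.
sucrose: 1.5 g per 100 mL × 2610 mL ÷ 100 = 39.150 g
sodium pyruvate: 0.22 g per 100 mL × 2610 mL ÷ 100 = 5.742 g
sodium citrate dihydrate: 1.4 g/L × 2.61 L = 3.654 g
magnesium sulfate heptahydrate: 0.194 g/L × 2.61 L = 0.506 g

sucrose 39.150 g; sodium pyruvate 5.742 g; sodium citrate dihydrate 3.654 g; magnesium sulfate heptahydrate 0.506 g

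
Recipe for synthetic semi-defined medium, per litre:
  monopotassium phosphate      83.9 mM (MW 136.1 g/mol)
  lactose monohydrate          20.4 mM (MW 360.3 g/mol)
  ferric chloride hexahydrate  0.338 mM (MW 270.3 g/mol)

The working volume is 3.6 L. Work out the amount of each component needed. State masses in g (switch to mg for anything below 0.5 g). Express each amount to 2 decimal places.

monopotassium phosphate 41.11 g; lactose monohydrate 26.46 g; ferric chloride hexahydrate 328.90 mg

Working volume: 3.6 L.
monopotassium phosphate: 83.9 mmol/L × 136.1 g/mol × 3.6 L ÷ 1000 = 41.11 g
lactose monohydrate: 20.4 mmol/L × 360.3 g/mol × 3.6 L ÷ 1000 = 26.46 g
ferric chloride hexahydrate: 0.338 mmol/L × 270.3 mg/mmol × 3.6 L = 328.90 mg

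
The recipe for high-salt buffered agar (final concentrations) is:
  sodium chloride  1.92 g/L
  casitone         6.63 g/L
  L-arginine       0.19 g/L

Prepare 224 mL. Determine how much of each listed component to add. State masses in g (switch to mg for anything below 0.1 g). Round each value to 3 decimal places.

sodium chloride 0.430 g; casitone 1.485 g; L-arginine 42.560 mg

Scale factor relative to 1 L: 0.224.
sodium chloride: 1.92 g/L × 0.224 L = 0.430 g
casitone: 6.63 g/L × 0.224 L = 1.485 g
L-arginine: 0.19 g/L × 0.224 L = 0.04256 g = 42.560 mg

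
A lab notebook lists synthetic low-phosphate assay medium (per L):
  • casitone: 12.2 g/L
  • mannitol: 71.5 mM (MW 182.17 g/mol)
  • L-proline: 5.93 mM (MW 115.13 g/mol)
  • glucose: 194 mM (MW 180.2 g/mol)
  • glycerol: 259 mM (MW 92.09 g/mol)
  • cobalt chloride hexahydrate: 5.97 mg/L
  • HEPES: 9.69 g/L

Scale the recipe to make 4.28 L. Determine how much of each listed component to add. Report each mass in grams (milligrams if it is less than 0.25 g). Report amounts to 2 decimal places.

casitone 52.22 g; mannitol 55.75 g; L-proline 2.92 g; glucose 149.62 g; glycerol 102.08 g; cobalt chloride hexahydrate 25.55 mg; HEPES 41.47 g

Scale factor relative to 1 L: 4.28.
casitone: 12.2 g/L × 4.28 L = 52.22 g
mannitol: 71.5 mmol/L × 182.17 g/mol × 4.28 L ÷ 1000 = 55.75 g
L-proline: 5.93 mmol/L × 115.13 g/mol × 4.28 L ÷ 1000 = 2.92 g
glucose: 194 mmol/L × 180.2 g/mol × 4.28 L ÷ 1000 = 149.62 g
glycerol: 259 mmol/L × 92.09 g/mol × 4.28 L ÷ 1000 = 102.08 g
cobalt chloride hexahydrate: 5.97 mg/L × 4.28 L = 25.55 mg
HEPES: 9.69 g/L × 4.28 L = 41.47 g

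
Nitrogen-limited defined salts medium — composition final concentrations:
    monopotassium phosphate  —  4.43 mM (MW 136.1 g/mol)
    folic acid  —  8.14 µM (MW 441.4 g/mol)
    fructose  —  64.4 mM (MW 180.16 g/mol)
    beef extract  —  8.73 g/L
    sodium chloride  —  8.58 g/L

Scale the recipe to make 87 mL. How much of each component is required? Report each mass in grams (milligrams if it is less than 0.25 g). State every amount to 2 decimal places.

monopotassium phosphate 52.45 mg; folic acid 0.31 mg; fructose 1.01 g; beef extract 0.76 g; sodium chloride 0.75 g

Scale factor relative to 1 L: 0.087.
monopotassium phosphate: 4.43 mmol/L × 136.1 mg/mmol × 0.087 L = 52.45 mg
folic acid: 8.14 µmol/L × 441.4 g/mol × 0.087 L ÷ 1000 = 0.31 mg
fructose: 64.4 mmol/L × 180.16 g/mol × 0.087 L ÷ 1000 = 1.01 g
beef extract: 8.73 g/L × 0.087 L = 0.76 g
sodium chloride: 8.58 g/L × 0.087 L = 0.75 g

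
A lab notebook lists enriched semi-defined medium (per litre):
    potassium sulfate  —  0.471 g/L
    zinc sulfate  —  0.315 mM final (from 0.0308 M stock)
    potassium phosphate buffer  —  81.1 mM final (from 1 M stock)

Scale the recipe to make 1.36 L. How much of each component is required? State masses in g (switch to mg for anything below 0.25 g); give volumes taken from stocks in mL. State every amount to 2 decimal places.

potassium sulfate 0.64 g; zinc sulfate 13.91 mL; potassium phosphate buffer 110.30 mL

Scale factor relative to 1 L: 1.36.
potassium sulfate: 0.471 g/L × 1.36 L = 0.64 g
zinc sulfate: V = C2·V2/C1 = 0.315 mM × 1360 mL ÷ 30.8 mM = 13.91 mL
potassium phosphate buffer: dilute stock: 81.1 mM × 1360 mL ÷ 1000 mM = 110.30 mL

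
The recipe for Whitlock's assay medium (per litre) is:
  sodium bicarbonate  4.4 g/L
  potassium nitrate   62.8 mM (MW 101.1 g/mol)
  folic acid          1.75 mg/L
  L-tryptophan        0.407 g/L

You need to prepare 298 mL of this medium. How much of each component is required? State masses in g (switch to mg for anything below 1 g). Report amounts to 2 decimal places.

Target volume = 298 mL = 0.298 L.
sodium bicarbonate: 4.4 g/L × 0.298 L = 1.31 g
potassium nitrate: 62.8 mmol/L × 101.1 g/mol × 0.298 L ÷ 1000 = 1.89 g
folic acid: 1.75 mg/L × 0.298 L = 0.52 mg
L-tryptophan: 0.407 g/L × 0.298 L = 0.121286 g = 121.29 mg

sodium bicarbonate 1.31 g; potassium nitrate 1.89 g; folic acid 0.52 mg; L-tryptophan 121.29 mg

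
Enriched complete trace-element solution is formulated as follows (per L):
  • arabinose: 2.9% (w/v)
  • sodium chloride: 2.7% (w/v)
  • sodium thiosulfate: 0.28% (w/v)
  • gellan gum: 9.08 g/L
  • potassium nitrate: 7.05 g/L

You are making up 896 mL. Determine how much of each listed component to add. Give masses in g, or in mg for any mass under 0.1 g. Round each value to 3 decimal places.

Target volume = 896 mL = 0.896 L.
arabinose: 2.9% w/v = 29 g/L → 29 × 0.896 L = 25.984 g
sodium chloride: 2.7% w/v = 27 g/L → 27 × 0.896 L = 24.192 g
sodium thiosulfate: 0.28% w/v = 2.8 g/L → 2.8 × 0.896 L = 2.509 g
gellan gum: 9.08 g/L × 0.896 L = 8.136 g
potassium nitrate: 7.05 g/L × 0.896 L = 6.317 g

arabinose 25.984 g; sodium chloride 24.192 g; sodium thiosulfate 2.509 g; gellan gum 8.136 g; potassium nitrate 6.317 g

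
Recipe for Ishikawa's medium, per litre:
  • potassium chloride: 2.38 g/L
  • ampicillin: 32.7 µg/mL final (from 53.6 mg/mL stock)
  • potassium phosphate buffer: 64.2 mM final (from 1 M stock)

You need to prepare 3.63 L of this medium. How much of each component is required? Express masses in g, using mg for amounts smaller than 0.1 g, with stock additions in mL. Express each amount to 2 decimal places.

Working volume: 3.63 L.
potassium chloride: 2.38 g/L × 3.63 L = 8.64 g
ampicillin: V = C2·V2/C1 = 32.7 µg/mL × 3630 mL ÷ 53600 µg/mL = 2.21 mL
potassium phosphate buffer: C1V1 = C2V2 → 64.2 mM × 3630 mL ÷ 1000 mM = 233.05 mL

potassium chloride 8.64 g; ampicillin 2.21 mL; potassium phosphate buffer 233.05 mL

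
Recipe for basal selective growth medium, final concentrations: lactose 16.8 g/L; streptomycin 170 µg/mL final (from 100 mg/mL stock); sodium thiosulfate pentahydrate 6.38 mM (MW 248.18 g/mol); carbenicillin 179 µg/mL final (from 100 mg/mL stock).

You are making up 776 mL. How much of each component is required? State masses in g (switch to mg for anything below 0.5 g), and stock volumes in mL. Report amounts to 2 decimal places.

Scale factor relative to 1 L: 0.776.
lactose: 16.8 g/L × 0.776 L = 13.04 g
streptomycin: dilute stock: 170 µg/mL × 776 mL ÷ 100000 µg/mL = 1.32 mL
sodium thiosulfate pentahydrate: 6.38 mmol/L × 248.18 g/mol × 0.776 L ÷ 1000 = 1.23 g
carbenicillin: dilute stock: 179 µg/mL × 776 mL ÷ 100000 µg/mL = 1.39 mL

lactose 13.04 g; streptomycin 1.32 mL; sodium thiosulfate pentahydrate 1.23 g; carbenicillin 1.39 mL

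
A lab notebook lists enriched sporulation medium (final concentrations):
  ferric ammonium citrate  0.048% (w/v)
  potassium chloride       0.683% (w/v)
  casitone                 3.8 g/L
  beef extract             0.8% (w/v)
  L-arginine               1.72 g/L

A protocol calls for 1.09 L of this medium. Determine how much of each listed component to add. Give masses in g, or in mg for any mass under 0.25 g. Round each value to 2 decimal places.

Scale factor relative to 1 L: 1.09.
ferric ammonium citrate: 0.048 g per 100 mL × 1090 mL ÷ 100 = 0.52 g
potassium chloride: 0.683% w/v = 6.83 g/L → 6.83 × 1.09 L = 7.44 g
casitone: 3.8 g/L × 1.09 L = 4.14 g
beef extract: 0.8% w/v = 8 g/L → 8 × 1.09 L = 8.72 g
L-arginine: 1.72 g/L × 1.09 L = 1.87 g

ferric ammonium citrate 0.52 g; potassium chloride 7.44 g; casitone 4.14 g; beef extract 8.72 g; L-arginine 1.87 g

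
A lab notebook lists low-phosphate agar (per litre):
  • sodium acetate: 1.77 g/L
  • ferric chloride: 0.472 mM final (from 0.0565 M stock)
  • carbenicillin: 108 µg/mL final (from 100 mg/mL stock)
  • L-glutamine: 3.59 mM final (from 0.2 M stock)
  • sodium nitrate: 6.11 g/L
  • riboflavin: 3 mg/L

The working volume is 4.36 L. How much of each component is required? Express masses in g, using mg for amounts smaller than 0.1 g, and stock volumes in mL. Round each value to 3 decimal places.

Working volume: 4.36 L.
sodium acetate: 1.77 g/L × 4.36 L = 7.717 g
ferric chloride: dilute stock: 0.472 mM × 4360 mL ÷ 56.5 mM = 36.423 mL
carbenicillin: V = C2·V2/C1 = 108 µg/mL × 4360 mL ÷ 100000 µg/mL = 4.709 mL
L-glutamine: C1V1 = C2V2 → 3.59 mM × 4360 mL ÷ 200 mM = 78.262 mL
sodium nitrate: 6.11 g/L × 4.36 L = 26.640 g
riboflavin: 3 mg/L × 4.36 L = 13.080 mg

sodium acetate 7.717 g; ferric chloride 36.423 mL; carbenicillin 4.709 mL; L-glutamine 78.262 mL; sodium nitrate 26.640 g; riboflavin 13.080 mg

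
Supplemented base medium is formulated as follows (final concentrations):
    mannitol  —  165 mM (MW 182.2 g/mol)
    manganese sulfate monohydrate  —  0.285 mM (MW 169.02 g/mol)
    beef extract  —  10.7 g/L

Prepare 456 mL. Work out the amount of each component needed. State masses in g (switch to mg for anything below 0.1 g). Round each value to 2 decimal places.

mannitol 13.71 g; manganese sulfate monohydrate 21.97 mg; beef extract 4.88 g

Scale factor relative to 1 L: 0.456.
mannitol: 165 mmol/L × 182.2 g/mol × 0.456 L ÷ 1000 = 13.71 g
manganese sulfate monohydrate: 0.285 mmol/L × 169.02 mg/mmol × 0.456 L = 21.97 mg
beef extract: 10.7 g/L × 0.456 L = 4.88 g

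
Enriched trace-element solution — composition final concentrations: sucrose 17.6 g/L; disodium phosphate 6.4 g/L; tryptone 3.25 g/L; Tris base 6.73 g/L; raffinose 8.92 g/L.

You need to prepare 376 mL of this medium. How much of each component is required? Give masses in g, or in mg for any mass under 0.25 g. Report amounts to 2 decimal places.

Target volume = 376 mL = 0.376 L.
sucrose: 17.6 g/L × 0.376 L = 6.62 g
disodium phosphate: 6.4 g/L × 0.376 L = 2.41 g
tryptone: 3.25 g/L × 0.376 L = 1.22 g
Tris base: 6.73 g/L × 0.376 L = 2.53 g
raffinose: 8.92 g/L × 0.376 L = 3.35 g

sucrose 6.62 g; disodium phosphate 2.41 g; tryptone 1.22 g; Tris base 2.53 g; raffinose 3.35 g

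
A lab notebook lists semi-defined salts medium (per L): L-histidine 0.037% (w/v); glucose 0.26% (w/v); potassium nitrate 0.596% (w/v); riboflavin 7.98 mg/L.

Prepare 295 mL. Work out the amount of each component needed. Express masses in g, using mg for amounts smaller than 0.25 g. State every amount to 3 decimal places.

L-histidine 109.150 mg; glucose 0.767 g; potassium nitrate 1.758 g; riboflavin 2.354 mg

Target volume = 295 mL = 0.295 L.
L-histidine: 0.037 g per 100 mL × 295 mL ÷ 100 = 0.10915 g = 109.150 mg
glucose: 0.26 g per 100 mL × 295 mL ÷ 100 = 0.767 g
potassium nitrate: 0.596% w/v = 5.96 g/L → 5.96 × 0.295 L = 1.758 g
riboflavin: 7.98 mg/L × 0.295 L = 2.354 mg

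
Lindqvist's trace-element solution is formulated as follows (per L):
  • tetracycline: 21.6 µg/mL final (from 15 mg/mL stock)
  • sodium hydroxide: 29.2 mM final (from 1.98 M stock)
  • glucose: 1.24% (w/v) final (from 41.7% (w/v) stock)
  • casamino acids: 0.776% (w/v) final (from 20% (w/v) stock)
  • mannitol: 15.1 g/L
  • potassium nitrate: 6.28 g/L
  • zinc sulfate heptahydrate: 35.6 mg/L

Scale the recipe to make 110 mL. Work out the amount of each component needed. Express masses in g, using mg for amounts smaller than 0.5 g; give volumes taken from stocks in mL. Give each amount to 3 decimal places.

tetracycline 0.158 mL; sodium hydroxide 1.622 mL; glucose 3.271 mL; casamino acids 4.268 mL; mannitol 1.661 g; potassium nitrate 0.691 g; zinc sulfate heptahydrate 3.916 mg

Target volume = 110 mL = 0.11 L.
tetracycline: V = C2·V2/C1 = 21.6 µg/mL × 110 mL ÷ 15000 µg/mL = 0.158 mL
sodium hydroxide: V = C2·V2/C1 = 29.2 mM × 110 mL ÷ 1980 mM = 1.622 mL
glucose: V = C2·V2/C1 = 1.24% ÷ 41.7% × 110 mL = 3.271 mL
casamino acids: C1V1 = C2V2 → 0.776% ÷ 20% × 110 mL = 4.268 mL
mannitol: 15.1 g/L × 0.11 L = 1.661 g
potassium nitrate: 6.28 g/L × 0.11 L = 0.691 g
zinc sulfate heptahydrate: 35.6 mg/L × 0.11 L = 3.916 mg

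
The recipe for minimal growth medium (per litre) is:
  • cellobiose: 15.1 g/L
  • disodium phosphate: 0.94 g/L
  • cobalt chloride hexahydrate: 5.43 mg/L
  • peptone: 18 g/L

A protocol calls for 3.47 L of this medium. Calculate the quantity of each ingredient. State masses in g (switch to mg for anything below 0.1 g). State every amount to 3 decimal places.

cellobiose 52.397 g; disodium phosphate 3.262 g; cobalt chloride hexahydrate 18.842 mg; peptone 62.460 g

Scale factor relative to 1 L: 3.47.
cellobiose: 15.1 g/L × 3.47 L = 52.397 g
disodium phosphate: 0.94 g/L × 3.47 L = 3.262 g
cobalt chloride hexahydrate: 5.43 mg/L × 3.47 L = 18.842 mg
peptone: 18 g/L × 3.47 L = 62.460 g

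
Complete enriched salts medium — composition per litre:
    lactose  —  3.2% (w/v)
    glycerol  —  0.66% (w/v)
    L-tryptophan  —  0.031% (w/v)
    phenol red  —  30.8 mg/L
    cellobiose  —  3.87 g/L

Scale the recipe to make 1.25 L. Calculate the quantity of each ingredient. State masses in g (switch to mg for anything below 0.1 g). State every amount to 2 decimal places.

lactose 40.00 g; glycerol 8.25 g; L-tryptophan 0.39 g; phenol red 38.50 mg; cellobiose 4.84 g

Working volume: 1.25 L.
lactose: 3.2 g per 100 mL × 1250 mL ÷ 100 = 40.00 g
glycerol: 0.66% w/v = 6.6 g/L → 6.6 × 1.25 L = 8.25 g
L-tryptophan: 0.031% w/v = 0.31 g/L → 0.31 × 1.25 L = 0.39 g
phenol red: 30.8 mg/L × 1.25 L = 38.50 mg
cellobiose: 3.87 g/L × 1.25 L = 4.84 g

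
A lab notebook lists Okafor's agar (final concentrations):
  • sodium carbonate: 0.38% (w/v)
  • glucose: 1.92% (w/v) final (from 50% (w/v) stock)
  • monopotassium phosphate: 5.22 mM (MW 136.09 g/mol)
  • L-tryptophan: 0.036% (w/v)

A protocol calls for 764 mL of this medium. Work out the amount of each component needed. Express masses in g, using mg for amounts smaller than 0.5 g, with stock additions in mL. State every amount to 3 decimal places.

Working volume: 764 mL = 0.764 L.
sodium carbonate: 0.38 g per 100 mL × 764 mL ÷ 100 = 2.903 g
glucose: C1V1 = C2V2 → 1.92% ÷ 50% × 764 mL = 29.338 mL
monopotassium phosphate: 5.22 mmol/L × 136.09 g/mol × 0.764 L ÷ 1000 = 0.543 g
L-tryptophan: 0.036% w/v = 0.36 g/L → 0.36 × 0.764 L = 0.27504 g = 275.040 mg

sodium carbonate 2.903 g; glucose 29.338 mL; monopotassium phosphate 0.543 g; L-tryptophan 275.040 mg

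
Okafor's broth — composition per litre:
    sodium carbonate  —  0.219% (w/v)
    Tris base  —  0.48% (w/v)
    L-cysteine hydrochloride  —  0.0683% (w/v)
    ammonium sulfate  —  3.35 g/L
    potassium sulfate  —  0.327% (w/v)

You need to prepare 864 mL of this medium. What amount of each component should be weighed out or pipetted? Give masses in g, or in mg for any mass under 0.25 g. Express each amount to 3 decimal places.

Scale factor relative to 1 L: 0.864.
sodium carbonate: 0.219% w/v = 2.19 g/L → 2.19 × 0.864 L = 1.892 g
Tris base: 0.48 g per 100 mL × 864 mL ÷ 100 = 4.147 g
L-cysteine hydrochloride: 0.0683 g per 100 mL × 864 mL ÷ 100 = 0.590 g
ammonium sulfate: 3.35 g/L × 0.864 L = 2.894 g
potassium sulfate: 0.327% w/v = 3.27 g/L → 3.27 × 0.864 L = 2.825 g

sodium carbonate 1.892 g; Tris base 4.147 g; L-cysteine hydrochloride 0.590 g; ammonium sulfate 2.894 g; potassium sulfate 2.825 g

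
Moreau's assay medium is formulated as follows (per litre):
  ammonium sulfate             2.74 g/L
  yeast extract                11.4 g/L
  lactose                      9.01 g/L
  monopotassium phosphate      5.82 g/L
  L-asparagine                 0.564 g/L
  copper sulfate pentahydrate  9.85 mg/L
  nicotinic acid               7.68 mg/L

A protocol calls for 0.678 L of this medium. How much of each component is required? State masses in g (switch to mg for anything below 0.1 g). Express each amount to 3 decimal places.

ammonium sulfate 1.858 g; yeast extract 7.729 g; lactose 6.109 g; monopotassium phosphate 3.946 g; L-asparagine 0.382 g; copper sulfate pentahydrate 6.678 mg; nicotinic acid 5.207 mg

Working volume: 0.678 L.
ammonium sulfate: 2.74 g/L × 0.678 L = 1.858 g
yeast extract: 11.4 g/L × 0.678 L = 7.729 g
lactose: 9.01 g/L × 0.678 L = 6.109 g
monopotassium phosphate: 5.82 g/L × 0.678 L = 3.946 g
L-asparagine: 0.564 g/L × 0.678 L = 0.382 g
copper sulfate pentahydrate: 9.85 mg/L × 0.678 L = 6.678 mg
nicotinic acid: 7.68 mg/L × 0.678 L = 5.207 mg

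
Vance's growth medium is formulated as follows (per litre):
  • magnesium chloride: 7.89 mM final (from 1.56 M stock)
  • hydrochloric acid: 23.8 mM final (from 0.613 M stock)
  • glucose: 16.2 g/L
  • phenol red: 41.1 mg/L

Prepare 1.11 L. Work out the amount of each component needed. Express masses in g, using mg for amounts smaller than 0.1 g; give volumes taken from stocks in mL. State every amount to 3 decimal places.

magnesium chloride 5.614 mL; hydrochloric acid 43.096 mL; glucose 17.982 g; phenol red 45.621 mg

Working volume: 1.11 L.
magnesium chloride: C1V1 = C2V2 → 7.89 mM × 1110 mL ÷ 1560 mM = 5.614 mL
hydrochloric acid: V = C2·V2/C1 = 23.8 mM × 1110 mL ÷ 613 mM = 43.096 mL
glucose: 16.2 g/L × 1.11 L = 17.982 g
phenol red: 41.1 mg/L × 1.11 L = 45.621 mg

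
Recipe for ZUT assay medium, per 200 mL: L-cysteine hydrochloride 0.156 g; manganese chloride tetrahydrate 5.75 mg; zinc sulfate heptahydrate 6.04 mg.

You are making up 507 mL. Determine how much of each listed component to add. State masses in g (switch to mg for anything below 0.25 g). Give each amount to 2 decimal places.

L-cysteine hydrochloride 0.40 g; manganese chloride tetrahydrate 14.58 mg; zinc sulfate heptahydrate 15.31 mg

Scale factor = 507 mL / 200 mL = 2.535.
L-cysteine hydrochloride: 0.156 g × (507 mL / 200 mL) = 0.40 g
manganese chloride tetrahydrate: 5.75 mg × (507 mL / 200 mL) = 14.58 mg
zinc sulfate heptahydrate: 6.04 mg × (507 mL / 200 mL) = 15.31 mg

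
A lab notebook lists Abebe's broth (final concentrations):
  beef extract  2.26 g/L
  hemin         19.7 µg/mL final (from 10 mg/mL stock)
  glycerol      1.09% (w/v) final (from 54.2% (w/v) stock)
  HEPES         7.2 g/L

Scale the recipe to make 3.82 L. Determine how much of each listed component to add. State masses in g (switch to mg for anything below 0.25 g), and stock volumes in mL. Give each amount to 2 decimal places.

Scale factor relative to 1 L: 3.82.
beef extract: 2.26 g/L × 3.82 L = 8.63 g
hemin: dilute stock: 19.7 µg/mL × 3820 mL ÷ 10000 µg/mL = 7.53 mL
glycerol: V = C2·V2/C1 = 1.09% ÷ 54.2% × 3820 mL = 76.82 mL
HEPES: 7.2 g/L × 3.82 L = 27.50 g

beef extract 8.63 g; hemin 7.53 mL; glycerol 76.82 mL; HEPES 27.50 g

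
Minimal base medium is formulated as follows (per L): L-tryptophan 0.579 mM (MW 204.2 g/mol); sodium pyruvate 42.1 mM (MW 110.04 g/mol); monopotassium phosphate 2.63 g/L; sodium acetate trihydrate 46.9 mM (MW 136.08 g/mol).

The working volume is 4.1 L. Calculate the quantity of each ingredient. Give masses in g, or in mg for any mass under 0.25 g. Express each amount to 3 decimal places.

Scale factor relative to 1 L: 4.1.
L-tryptophan: 0.579 mmol/L × 204.2 g/mol × 4.1 L ÷ 1000 = 0.485 g
sodium pyruvate: 42.1 mmol/L × 110.04 g/mol × 4.1 L ÷ 1000 = 18.994 g
monopotassium phosphate: 2.63 g/L × 4.1 L = 10.783 g
sodium acetate trihydrate: 46.9 mmol/L × 136.08 g/mol × 4.1 L ÷ 1000 = 26.167 g

L-tryptophan 0.485 g; sodium pyruvate 18.994 g; monopotassium phosphate 10.783 g; sodium acetate trihydrate 26.167 g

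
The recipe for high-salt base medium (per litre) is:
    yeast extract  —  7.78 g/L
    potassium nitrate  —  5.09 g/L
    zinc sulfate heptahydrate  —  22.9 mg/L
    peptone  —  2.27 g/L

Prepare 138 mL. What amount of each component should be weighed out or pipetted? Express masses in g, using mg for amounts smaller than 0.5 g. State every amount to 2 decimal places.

yeast extract 1.07 g; potassium nitrate 0.70 g; zinc sulfate heptahydrate 3.16 mg; peptone 313.26 mg

Target volume = 138 mL = 0.138 L.
yeast extract: 7.78 g/L × 0.138 L = 1.07 g
potassium nitrate: 5.09 g/L × 0.138 L = 0.70 g
zinc sulfate heptahydrate: 22.9 mg/L × 0.138 L = 3.16 mg
peptone: 2.27 g/L × 0.138 L = 0.31326 g = 313.26 mg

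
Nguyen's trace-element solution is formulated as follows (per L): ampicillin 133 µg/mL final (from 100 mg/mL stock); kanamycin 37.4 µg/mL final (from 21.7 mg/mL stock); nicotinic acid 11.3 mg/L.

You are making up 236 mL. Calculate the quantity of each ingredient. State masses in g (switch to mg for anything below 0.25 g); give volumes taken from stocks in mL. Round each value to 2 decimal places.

ampicillin 0.31 mL; kanamycin 0.41 mL; nicotinic acid 2.67 mg

Target volume = 236 mL = 0.236 L.
ampicillin: dilute stock: 133 µg/mL × 236 mL ÷ 100000 µg/mL = 0.31 mL
kanamycin: V = C2·V2/C1 = 37.4 µg/mL × 236 mL ÷ 21700 µg/mL = 0.41 mL
nicotinic acid: 11.3 mg/L × 0.236 L = 2.67 mg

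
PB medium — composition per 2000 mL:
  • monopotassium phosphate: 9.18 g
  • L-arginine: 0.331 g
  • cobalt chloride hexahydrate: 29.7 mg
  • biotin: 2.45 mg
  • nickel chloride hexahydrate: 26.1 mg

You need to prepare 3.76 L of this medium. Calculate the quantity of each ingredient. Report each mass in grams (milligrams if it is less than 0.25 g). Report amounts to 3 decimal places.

monopotassium phosphate 17.258 g; L-arginine 0.622 g; cobalt chloride hexahydrate 55.836 mg; biotin 4.606 mg; nickel chloride hexahydrate 49.068 mg

Ratio of target to recipe volume: 3760 / 2000 = 1.88.
monopotassium phosphate: 9.18 g × (3760 mL / 2000 mL) = 17.258 g
L-arginine: 0.331 g × (3760 mL / 2000 mL) = 0.622 g
cobalt chloride hexahydrate: 29.7 mg × (3760 mL / 2000 mL) = 55.836 mg
biotin: 2.45 mg × (3760 mL / 2000 mL) = 4.606 mg
nickel chloride hexahydrate: 26.1 mg × (3760 mL / 2000 mL) = 49.068 mg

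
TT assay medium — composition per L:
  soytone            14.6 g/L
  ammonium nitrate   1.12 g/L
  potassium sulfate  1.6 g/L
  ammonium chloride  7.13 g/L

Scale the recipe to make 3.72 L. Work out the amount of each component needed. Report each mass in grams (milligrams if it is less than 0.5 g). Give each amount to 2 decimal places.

Scale factor relative to 1 L: 3.72.
soytone: 14.6 g/L × 3.72 L = 54.31 g
ammonium nitrate: 1.12 g/L × 3.72 L = 4.17 g
potassium sulfate: 1.6 g/L × 3.72 L = 5.95 g
ammonium chloride: 7.13 g/L × 3.72 L = 26.52 g

soytone 54.31 g; ammonium nitrate 4.17 g; potassium sulfate 5.95 g; ammonium chloride 26.52 g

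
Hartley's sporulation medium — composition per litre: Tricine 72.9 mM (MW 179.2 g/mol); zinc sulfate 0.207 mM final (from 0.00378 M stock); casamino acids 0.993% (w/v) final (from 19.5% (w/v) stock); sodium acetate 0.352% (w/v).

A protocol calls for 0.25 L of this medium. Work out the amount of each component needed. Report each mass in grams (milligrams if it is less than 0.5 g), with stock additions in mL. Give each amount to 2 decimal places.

Tricine 3.27 g; zinc sulfate 13.69 mL; casamino acids 12.73 mL; sodium acetate 0.88 g

Working volume: 0.25 L.
Tricine: 72.9 mmol/L × 179.2 g/mol × 0.25 L ÷ 1000 = 3.27 g
zinc sulfate: C1V1 = C2V2 → 0.207 mM × 250 mL ÷ 3.78 mM = 13.69 mL
casamino acids: V = C2·V2/C1 = 0.993% ÷ 19.5% × 250 mL = 12.73 mL
sodium acetate: 0.352 g per 100 mL × 250 mL ÷ 100 = 0.88 g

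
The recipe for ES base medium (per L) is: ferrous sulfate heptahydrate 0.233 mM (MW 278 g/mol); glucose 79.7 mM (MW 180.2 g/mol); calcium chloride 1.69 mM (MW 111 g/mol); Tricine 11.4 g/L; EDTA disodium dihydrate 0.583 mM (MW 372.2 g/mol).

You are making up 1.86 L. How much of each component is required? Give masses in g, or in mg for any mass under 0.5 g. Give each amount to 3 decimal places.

ferrous sulfate heptahydrate 120.480 mg; glucose 26.713 g; calcium chloride 348.917 mg; Tricine 21.204 g; EDTA disodium dihydrate 403.606 mg

Scale factor relative to 1 L: 1.86.
ferrous sulfate heptahydrate: 0.233 mmol/L × 278 mg/mmol × 1.86 L = 120.480 mg
glucose: 79.7 mmol/L × 180.2 g/mol × 1.86 L ÷ 1000 = 26.713 g
calcium chloride: 1.69 mmol/L × 111 mg/mmol × 1.86 L = 348.917 mg
Tricine: 11.4 g/L × 1.86 L = 21.204 g
EDTA disodium dihydrate: 0.583 mmol/L × 372.2 mg/mmol × 1.86 L = 403.606 mg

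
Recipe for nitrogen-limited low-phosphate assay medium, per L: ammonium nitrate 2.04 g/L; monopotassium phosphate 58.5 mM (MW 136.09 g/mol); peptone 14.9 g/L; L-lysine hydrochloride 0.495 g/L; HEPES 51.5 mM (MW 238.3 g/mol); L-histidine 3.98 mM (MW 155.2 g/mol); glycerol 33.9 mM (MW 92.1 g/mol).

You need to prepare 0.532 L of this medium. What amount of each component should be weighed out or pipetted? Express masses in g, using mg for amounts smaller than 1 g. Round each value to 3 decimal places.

Working volume: 0.532 L.
ammonium nitrate: 2.04 g/L × 0.532 L = 1.085 g
monopotassium phosphate: 58.5 mmol/L × 136.09 g/mol × 0.532 L ÷ 1000 = 4.235 g
peptone: 14.9 g/L × 0.532 L = 7.927 g
L-lysine hydrochloride: 0.495 g/L × 0.532 L = 0.26334 g = 263.340 mg
HEPES: 51.5 mmol/L × 238.3 g/mol × 0.532 L ÷ 1000 = 6.529 g
L-histidine: 3.98 mmol/L × 155.2 mg/mmol × 0.532 L = 328.614 mg
glycerol: 33.9 mmol/L × 92.1 g/mol × 0.532 L ÷ 1000 = 1.661 g

ammonium nitrate 1.085 g; monopotassium phosphate 4.235 g; peptone 7.927 g; L-lysine hydrochloride 263.340 mg; HEPES 6.529 g; L-histidine 328.614 mg; glycerol 1.661 g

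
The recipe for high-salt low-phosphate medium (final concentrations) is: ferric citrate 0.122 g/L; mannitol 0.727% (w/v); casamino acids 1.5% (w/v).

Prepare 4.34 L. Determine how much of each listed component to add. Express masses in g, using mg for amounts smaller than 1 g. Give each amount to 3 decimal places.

Scale factor relative to 1 L: 4.34.
ferric citrate: 0.122 g/L × 4.34 L = 0.52948 g = 529.480 mg
mannitol: 0.727 g per 100 mL × 4340 mL ÷ 100 = 31.552 g
casamino acids: 1.5 g per 100 mL × 4340 mL ÷ 100 = 65.100 g

ferric citrate 529.480 mg; mannitol 31.552 g; casamino acids 65.100 g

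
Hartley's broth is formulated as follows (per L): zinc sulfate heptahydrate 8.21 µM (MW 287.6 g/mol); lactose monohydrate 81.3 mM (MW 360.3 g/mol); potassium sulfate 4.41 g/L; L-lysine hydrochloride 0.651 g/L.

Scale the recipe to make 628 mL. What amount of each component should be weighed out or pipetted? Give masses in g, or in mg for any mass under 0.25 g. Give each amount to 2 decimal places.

Working volume: 628 mL = 0.628 L.
zinc sulfate heptahydrate: 8.21 µmol/L × 287.6 g/mol × 0.628 L ÷ 1000 = 1.48 mg
lactose monohydrate: 81.3 mmol/L × 360.3 g/mol × 0.628 L ÷ 1000 = 18.40 g
potassium sulfate: 4.41 g/L × 0.628 L = 2.77 g
L-lysine hydrochloride: 0.651 g/L × 0.628 L = 0.41 g

zinc sulfate heptahydrate 1.48 mg; lactose monohydrate 18.40 g; potassium sulfate 2.77 g; L-lysine hydrochloride 0.41 g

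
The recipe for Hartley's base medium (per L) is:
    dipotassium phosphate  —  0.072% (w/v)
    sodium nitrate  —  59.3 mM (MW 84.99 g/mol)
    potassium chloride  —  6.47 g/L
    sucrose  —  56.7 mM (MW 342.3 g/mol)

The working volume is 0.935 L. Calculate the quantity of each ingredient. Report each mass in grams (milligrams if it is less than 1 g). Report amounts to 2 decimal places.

dipotassium phosphate 673.20 mg; sodium nitrate 4.71 g; potassium chloride 6.05 g; sucrose 18.15 g

Working volume: 0.935 L.
dipotassium phosphate: 0.072 g per 100 mL × 935 mL ÷ 100 = 0.6732 g = 673.20 mg
sodium nitrate: 59.3 mmol/L × 84.99 g/mol × 0.935 L ÷ 1000 = 4.71 g
potassium chloride: 6.47 g/L × 0.935 L = 6.05 g
sucrose: 56.7 mmol/L × 342.3 g/mol × 0.935 L ÷ 1000 = 18.15 g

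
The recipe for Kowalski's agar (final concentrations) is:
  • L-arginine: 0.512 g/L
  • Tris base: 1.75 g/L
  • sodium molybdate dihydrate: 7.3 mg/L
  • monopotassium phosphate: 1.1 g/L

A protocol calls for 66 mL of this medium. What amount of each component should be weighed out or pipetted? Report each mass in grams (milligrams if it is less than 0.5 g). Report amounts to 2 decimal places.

Scale factor relative to 1 L: 0.066.
L-arginine: 0.512 g/L × 0.066 L = 0.033792 g = 33.79 mg
Tris base: 1.75 g/L × 0.066 L = 0.1155 g = 115.50 mg
sodium molybdate dihydrate: 7.3 mg/L × 0.066 L = 0.48 mg
monopotassium phosphate: 1.1 g/L × 0.066 L = 0.0726 g = 72.60 mg

L-arginine 33.79 mg; Tris base 115.50 mg; sodium molybdate dihydrate 0.48 mg; monopotassium phosphate 72.60 mg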